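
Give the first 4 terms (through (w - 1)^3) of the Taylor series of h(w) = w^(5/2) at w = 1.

Apply the Taylor formula c_k = f^(k)(a)/k!.
h(1) = 1
h′(1) = 5/2
h′′(1) = 15/4
h′′′(1) = 15/8

5*(w - 1)^3/16 + 15*(w - 1)^2/8 + 5*(w - 1)/2 + 1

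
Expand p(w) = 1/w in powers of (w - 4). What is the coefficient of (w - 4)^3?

[(w - 4)^0] = 1/4;  [(w - 4)^1] = -1/16;  [(w - 4)^2] = 1/64;  [(w - 4)^3] = -1/256.
So c_3 = p′′′(4)/3! = -1/256.

-1/256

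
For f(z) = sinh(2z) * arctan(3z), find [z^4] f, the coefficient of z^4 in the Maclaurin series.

-14

Write out both Maclaurin series and multiply, keeping only the needed powers.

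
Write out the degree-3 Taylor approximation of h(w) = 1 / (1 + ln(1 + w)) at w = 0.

-7*w^3/3 + 3*w^2/2 - w + 1

Expand as Σ (-1)^k u^k with u equal to the inner function's series.
[w^0] = 1;  [w^1] = -1;  [w^2] = 3/2;  [w^3] = -7/3.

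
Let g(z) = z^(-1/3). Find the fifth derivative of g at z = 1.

The coefficient of (z - 1)^5 in the expansion is -91/729, so g^(5)(1) = 5! * (-91/729) = -3640/243.

-3640/243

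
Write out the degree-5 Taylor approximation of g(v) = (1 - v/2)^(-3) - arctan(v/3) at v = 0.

Expand each term separately and add.
g(0) = 1
g′(0) = 7/6
g′′(0) = 3
g′′′(0) = 409/54
g^(4)(0) = 45/2
g^(5)(0) = 25483/324
Dividing each by k! gives the coefficients c_0, ..., c_5.

25483*v^5/38880 + 15*v^4/16 + 409*v^3/324 + 3*v^2/2 + 7*v/6 + 1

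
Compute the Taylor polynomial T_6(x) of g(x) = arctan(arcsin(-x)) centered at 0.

Compose series: expand the inner function first, then feed it into the outer expansion.
g(0) = 0
g′(0) = -1
g′′(0) = 0
g′′′(0) = 1
g^(4)(0) = 0
g^(5)(0) = -13
g^(6)(0) = 0
The Taylor polynomial is Σ g^(k)(0)/k! · x^k.

-13*x^5/120 + x^3/6 - x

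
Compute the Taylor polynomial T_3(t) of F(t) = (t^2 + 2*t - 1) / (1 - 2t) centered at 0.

2*t^3 + t^2 - 1

Shift and add copies of the series according to the polynomial's terms.
F(0) = -1
F′(0) = 0
F′′(0) = 2
F′′′(0) = 12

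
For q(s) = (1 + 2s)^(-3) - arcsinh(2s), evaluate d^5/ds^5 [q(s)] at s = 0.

-80928

Expand each term separately and add.
From the series, [s^5] q = -3372/5; multiply by 5! = 120 to get -80928.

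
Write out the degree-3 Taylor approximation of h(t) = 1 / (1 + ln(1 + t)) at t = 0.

Use the geometric series for the reciprocal, then substitute.

-7*t^3/3 + 3*t^2/2 - t + 1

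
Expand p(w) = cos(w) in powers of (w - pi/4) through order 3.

[(w - pi/4)^0] = sqrt(2)/2;  [(w - pi/4)^1] = -sqrt(2)/2;  [(w - pi/4)^2] = -sqrt(2)/4;  [(w - pi/4)^3] = sqrt(2)/12.

sqrt(2)*(w - pi/4)^3/12 - sqrt(2)*(w - pi/4)^2/4 - sqrt(2)*(w - pi/4)/2 + sqrt(2)/2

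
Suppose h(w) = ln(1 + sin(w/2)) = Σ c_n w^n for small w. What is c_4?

Compose series: expand the inner function first, then feed it into the outer expansion.
h(0) = 0
h′(0) = 1/2
h′′(0) = -1/4
h′′′(0) = 1/8
h^(4)(0) = -1/8
The Taylor polynomial is Σ h^(k)(0)/k! · w^k.

-1/192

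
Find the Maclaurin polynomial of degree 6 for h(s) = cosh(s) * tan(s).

Expand each factor separately, then convolve coefficients.
[s^0] = 0;  [s^1] = 1;  [s^2] = 0;  [s^3] = 5/6;  [s^4] = 0;  [s^5] = 41/120;  [s^6] = 0.

41*s^5/120 + 5*s^3/6 + s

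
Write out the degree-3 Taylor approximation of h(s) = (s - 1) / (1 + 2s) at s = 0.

Shift and add copies of the series according to the polynomial's terms.
h(0) = -1
h′(0) = 3
h′′(0) = -12
h′′′(0) = 72

12*s^3 - 6*s^2 + 3*s - 1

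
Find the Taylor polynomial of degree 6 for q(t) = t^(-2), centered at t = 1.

7*(t - 1)^6 - 6*(t - 1)^5 + 5*(t - 1)^4 - 4*(t - 1)^3 + 3*(t - 1)^2 - 2*(t - 1) + 1

q(1) = 1
q′(1) = -2
q′′(1) = 6
q′′′(1) = -24
q^(4)(1) = 120
q^(5)(1) = -720
q^(6)(1) = 5040
Then c_k = q^(k)(1)/k! gives each Taylor coefficient.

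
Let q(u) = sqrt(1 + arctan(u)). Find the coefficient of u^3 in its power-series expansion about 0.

-5/48

Plug the Maclaurin series of the inner function into that of the outer and collect terms.
q(0) = 1
q′(0) = 1/2
q′′(0) = -1/4
q′′′(0) = -5/8
Dividing each by k! gives the coefficients c_0, ..., c_3.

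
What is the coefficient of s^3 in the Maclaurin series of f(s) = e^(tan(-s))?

-1/2

Plug the Maclaurin series of the inner function into that of the outer and collect terms.
[s^0] = 1;  [s^1] = -1;  [s^2] = 1/2;  [s^3] = -1/2.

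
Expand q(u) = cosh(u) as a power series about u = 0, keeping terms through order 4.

Apply the Taylor formula c_k = f^(k)(a)/k!.
[u^0] = 1;  [u^1] = 0;  [u^2] = 1/2;  [u^3] = 0;  [u^4] = 1/24.

u^4/24 + u^2/2 + 1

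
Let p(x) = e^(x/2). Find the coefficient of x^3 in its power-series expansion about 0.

p(0) = 1
p′(0) = 1/2
p′′(0) = 1/4
p′′′(0) = 1/8

1/48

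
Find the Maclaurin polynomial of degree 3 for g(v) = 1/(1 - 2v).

8*v^3 + 4*v^2 + 2*v + 1

[v^0] = 1;  [v^1] = 2;  [v^2] = 4;  [v^3] = 8.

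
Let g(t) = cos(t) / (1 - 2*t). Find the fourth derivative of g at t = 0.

337

Multiply the numerator's expansion by the denominator's geometric series.
From the series, [t^4] g = 337/24; multiply by 4! = 24 to get 337.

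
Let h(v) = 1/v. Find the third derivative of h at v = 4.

-3/128

Apply the Taylor formula c_k = f^(k)(a)/k!.
The coefficient of (v - 4)^3 in the expansion is -1/256, so h′′′(4) = 3! * (-1/256) = -3/128.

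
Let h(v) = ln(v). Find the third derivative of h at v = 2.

1/4

The coefficient of (v - 2)^3 in the expansion is 1/24, so h′′′(2) = 3! * (1/24) = 1/4.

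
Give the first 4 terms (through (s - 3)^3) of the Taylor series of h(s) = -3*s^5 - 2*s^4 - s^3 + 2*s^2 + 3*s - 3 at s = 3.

h(3) = -894
h′(3) = -1443
h′′(3) = -1850
h′′′(3) = -1770
Dividing each by k! gives the coefficients c_0, ..., c_3.

-295*(s - 3)^3 - 925*(s - 3)^2 - 1443*(s - 3) - 894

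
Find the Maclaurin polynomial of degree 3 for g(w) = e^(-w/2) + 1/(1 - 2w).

Add the two expansions coefficient-wise.

383*w^3/48 + 33*w^2/8 + 3*w/2 + 2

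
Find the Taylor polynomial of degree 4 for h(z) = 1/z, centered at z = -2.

-(z + 2)^4/32 - (z + 2)^3/16 - (z + 2)^2/8 - (z + 2)/4 - 1/2

h(-2) = -1/2
h′(-2) = -1/4
h′′(-2) = -1/4
h′′′(-2) = -3/8
h^(4)(-2) = -3/4
Then c_k = h^(k)(-2)/k! gives each Taylor coefficient.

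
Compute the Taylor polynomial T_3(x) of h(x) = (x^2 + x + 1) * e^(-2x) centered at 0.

-4*x^3/3 + x^2 - x + 1

Shift and add copies of the series according to the polynomial's terms.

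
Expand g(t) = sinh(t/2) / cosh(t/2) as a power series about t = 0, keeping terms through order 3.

Invert the denominator's series and multiply.

-t^3/24 + t/2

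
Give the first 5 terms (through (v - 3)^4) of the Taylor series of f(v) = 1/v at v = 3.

(v - 3)^4/243 - (v - 3)^3/81 + (v - 3)^2/27 - (v - 3)/9 + 1/3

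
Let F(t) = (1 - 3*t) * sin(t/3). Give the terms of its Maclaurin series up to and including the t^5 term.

Multiply each power in the prefactor through the base expansion.
[t^0] = 0;  [t^1] = 1/3;  [t^2] = -1;  [t^3] = -1/162;  [t^4] = 1/54;  [t^5] = 1/29160.

t^5/29160 + t^4/54 - t^3/162 - t^2 + t/3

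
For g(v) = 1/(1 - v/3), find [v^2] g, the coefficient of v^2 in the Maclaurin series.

1/9

Compute the successive derivatives at the expansion point and divide by k!.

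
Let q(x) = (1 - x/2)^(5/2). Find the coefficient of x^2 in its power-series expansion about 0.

15/32

Apply the Taylor formula c_k = f^(k)(a)/k!.
q(0) = 1
q′(0) = -5/4
q′′(0) = 15/16
So c_2 = q′′(0)/2! = 15/32.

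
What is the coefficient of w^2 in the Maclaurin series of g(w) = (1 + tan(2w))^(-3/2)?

Substitute the inner expansion into the outer series and collect powers.
[w^0] = 1;  [w^1] = -3;  [w^2] = 15/2.
So c_2 = g′′(0)/2! = 15/2.

15/2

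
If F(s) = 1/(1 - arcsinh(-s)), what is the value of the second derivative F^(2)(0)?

Plug the Maclaurin series of the inner function into that of the outer and collect terms.
The coefficient of s^2 in the expansion is 1, so F′′(0) = 2! * (1) = 2.

2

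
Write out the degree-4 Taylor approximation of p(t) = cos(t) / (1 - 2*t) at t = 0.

Use 1/(1 - r) = Σ r^k on the denominator, then take the Cauchy product.
p(0) = 1
p′(0) = 2
p′′(0) = 7
p′′′(0) = 42
p^(4)(0) = 337

337*t^4/24 + 7*t^3 + 7*t^2/2 + 2*t + 1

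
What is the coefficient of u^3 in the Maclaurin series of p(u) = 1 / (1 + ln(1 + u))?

Use the geometric series for the reciprocal, then substitute.
p(0) = 1
p′(0) = -1
p′′(0) = 3
p′′′(0) = -14

-7/3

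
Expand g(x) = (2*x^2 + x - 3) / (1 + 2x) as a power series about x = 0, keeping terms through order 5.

Distribute the polynomial across the series and collect like powers.
[x^0] = -3;  [x^1] = 7;  [x^2] = -12;  [x^3] = 24;  [x^4] = -48;  [x^5] = 96.

96*x^5 - 48*x^4 + 24*x^3 - 12*x^2 + 7*x - 3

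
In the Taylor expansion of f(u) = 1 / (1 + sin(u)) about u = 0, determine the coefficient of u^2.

Use the geometric series for the reciprocal, then substitute.

1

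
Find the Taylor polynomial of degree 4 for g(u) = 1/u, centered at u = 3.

(u - 3)^4/243 - (u - 3)^3/81 + (u - 3)^2/27 - (u - 3)/9 + 1/3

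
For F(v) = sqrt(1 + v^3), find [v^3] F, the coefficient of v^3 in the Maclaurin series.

1/2

Compute the successive derivatives at the expansion point and divide by k!.
F(0) = 1
F′(0) = 0
F′′(0) = 0
F′′′(0) = 3
So c_3 = F′′′(0)/3! = 1/2.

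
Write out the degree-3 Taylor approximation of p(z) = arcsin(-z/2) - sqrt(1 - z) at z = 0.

Add the two expansions coefficient-wise.

z^3/24 + z^2/8 - 1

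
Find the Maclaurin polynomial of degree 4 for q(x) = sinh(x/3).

x^3/162 + x/3

Apply the Taylor formula c_k = f^(k)(a)/k!.
q(0) = 0
q′(0) = 1/3
q′′(0) = 0
q′′′(0) = 1/27
q^(4)(0) = 0
Then c_k = q^(k)(0)/k! gives each Taylor coefficient.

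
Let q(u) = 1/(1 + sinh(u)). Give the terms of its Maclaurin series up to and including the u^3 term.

Plug the Maclaurin series of the inner function into that of the outer and collect terms.

-7*u^3/6 + u^2 - u + 1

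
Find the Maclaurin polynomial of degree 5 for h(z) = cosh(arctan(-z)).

-7*z^4/24 + z^2/2 + 1

Substitute the inner expansion into the outer series and collect powers.
[z^0] = 1;  [z^1] = 0;  [z^2] = 1/2;  [z^3] = 0;  [z^4] = -7/24;  [z^5] = 0.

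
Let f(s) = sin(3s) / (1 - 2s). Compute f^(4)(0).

Write out both Maclaurin series and multiply, keeping only the needed powers.
The coefficient of s^4 in the expansion is 15, so f^(4)(0) = 4! * (15) = 360.

360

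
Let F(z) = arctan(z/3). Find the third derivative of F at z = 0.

Use the known series and substitute for the argument.
From the series, [z^3] F = -1/81; multiply by 3! = 6 to get -2/27.

-2/27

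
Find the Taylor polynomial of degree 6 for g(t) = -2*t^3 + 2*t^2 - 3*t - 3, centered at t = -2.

Use the known series and substitute for the argument.
[(t + 2)^0] = 27;  [(t + 2)^1] = -35;  [(t + 2)^2] = 14;  [(t + 2)^3] = -2;  [(t + 2)^4] = 0;  [(t + 2)^5] = 0;  [(t + 2)^6] = 0.

-2*(t + 2)^3 + 14*(t + 2)^2 - 35*(t + 2) + 27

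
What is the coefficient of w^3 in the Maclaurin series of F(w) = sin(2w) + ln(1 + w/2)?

-31/24

Expand each term separately and add.
F(0) = 0
F′(0) = 5/2
F′′(0) = -1/4
F′′′(0) = -31/4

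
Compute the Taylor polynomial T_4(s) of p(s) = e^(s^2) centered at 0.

p(0) = 1
p′(0) = 0
p′′(0) = 2
p′′′(0) = 0
p^(4)(0) = 12

s^4/2 + s^2 + 1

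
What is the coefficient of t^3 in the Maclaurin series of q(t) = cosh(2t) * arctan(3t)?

-3

Take the Cauchy product of the two expansions.
q(0) = 0
q′(0) = 3
q′′(0) = 0
q′′′(0) = -18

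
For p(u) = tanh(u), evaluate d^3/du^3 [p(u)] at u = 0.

-2

Compute the successive derivatives at the expansion point and divide by k!.
From the series, [u^3] p = -1/3; multiply by 3! = 6 to get -2.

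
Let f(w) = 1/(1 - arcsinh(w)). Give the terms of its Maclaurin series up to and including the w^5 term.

23*w^5/40 + 2*w^4/3 + 5*w^3/6 + w^2 + w + 1

Substitute the inner expansion into the outer series and collect powers.
[w^0] = 1;  [w^1] = 1;  [w^2] = 1;  [w^3] = 5/6;  [w^4] = 2/3;  [w^5] = 23/40.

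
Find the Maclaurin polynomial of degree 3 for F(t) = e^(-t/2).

Use the known series and substitute for the argument.

-t^3/48 + t^2/8 - t/2 + 1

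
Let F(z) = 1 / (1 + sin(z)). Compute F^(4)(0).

16

Expand as Σ (-1)^k u^k with u equal to the inner function's series.
The coefficient of z^4 in the expansion is 2/3, so F^(4)(0) = 4! * (2/3) = 16.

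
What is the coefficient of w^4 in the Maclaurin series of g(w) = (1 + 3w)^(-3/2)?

g(0) = 1
g′(0) = -9/2
g′′(0) = 135/4
g′′′(0) = -2835/8
g^(4)(0) = 76545/16
So c_4 = g^(4)(0)/4! = 25515/128.

25515/128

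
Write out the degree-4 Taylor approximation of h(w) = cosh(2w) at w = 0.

[w^0] = 1;  [w^1] = 0;  [w^2] = 2;  [w^3] = 0;  [w^4] = 2/3.

2*w^4/3 + 2*w^2 + 1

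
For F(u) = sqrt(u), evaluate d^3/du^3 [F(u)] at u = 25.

3/25000

From the series, [(u - 25)^3] F = 1/50000; multiply by 3! = 6 to get 3/25000.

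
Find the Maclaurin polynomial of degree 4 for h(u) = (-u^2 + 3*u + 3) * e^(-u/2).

-23*u^4/128 + 13*u^3/16 - 17*u^2/8 + 3*u/2 + 3

Distribute the polynomial across the series and collect like powers.
h(0) = 3
h′(0) = 3/2
h′′(0) = -17/4
h′′′(0) = 39/8
h^(4)(0) = -69/16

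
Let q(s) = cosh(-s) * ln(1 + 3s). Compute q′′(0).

-9

Expand each factor separately, then convolve coefficients.
From the series, [s^2] q = -9/2; multiply by 2! = 2 to get -9.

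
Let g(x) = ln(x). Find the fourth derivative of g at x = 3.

-2/27

From the series, [(x - 3)^4] g = -1/324; multiply by 4! = 24 to get -2/27.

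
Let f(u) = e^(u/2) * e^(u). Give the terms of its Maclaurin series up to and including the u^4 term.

Take the Cauchy product of the two expansions.
f(0) = 1
f′(0) = 3/2
f′′(0) = 9/4
f′′′(0) = 27/8
f^(4)(0) = 81/16
Then c_k = f^(k)(0)/k! gives each Taylor coefficient.

27*u^4/128 + 9*u^3/16 + 9*u^2/8 + 3*u/2 + 1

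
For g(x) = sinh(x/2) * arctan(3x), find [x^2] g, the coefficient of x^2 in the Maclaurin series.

Expand each factor separately, then convolve coefficients.

3/2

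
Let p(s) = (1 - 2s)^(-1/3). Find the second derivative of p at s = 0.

16/9

The coefficient of s^2 in the expansion is 8/9, so p′′(0) = 2! * (8/9) = 16/9.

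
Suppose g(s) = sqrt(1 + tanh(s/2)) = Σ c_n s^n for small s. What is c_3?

-5/384

Substitute the inner expansion into the outer series and collect powers.
g(0) = 1
g′(0) = 1/4
g′′(0) = -1/16
g′′′(0) = -5/64
So c_3 = g′′′(0)/3! = -5/384.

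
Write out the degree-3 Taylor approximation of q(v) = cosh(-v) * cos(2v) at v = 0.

Multiply the two series term by term and collect like powers.
q(0) = 1
q′(0) = 0
q′′(0) = -3
q′′′(0) = 0

1 - 3*v^2/2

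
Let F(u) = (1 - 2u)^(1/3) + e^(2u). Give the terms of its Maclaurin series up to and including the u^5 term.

Expand each term separately and add.
F(0) = 2
F′(0) = 4/3
F′′(0) = 28/9
F′′′(0) = 136/27
F^(4)(0) = 16/81
F^(5)(0) = -20384/243

-2548*u^5/3645 + 2*u^4/243 + 68*u^3/81 + 14*u^2/9 + 4*u/3 + 2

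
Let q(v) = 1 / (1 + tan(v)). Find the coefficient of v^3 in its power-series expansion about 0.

Expand as Σ (-1)^k u^k with u equal to the inner function's series.

-4/3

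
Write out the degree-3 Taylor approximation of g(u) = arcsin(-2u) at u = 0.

Differentiate repeatedly and evaluate at the center.
g(0) = 0
g′(0) = -2
g′′(0) = 0
g′′′(0) = -8

-4*u^3/3 - 2*u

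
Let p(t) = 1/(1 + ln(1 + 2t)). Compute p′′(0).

Compose series: expand the inner function first, then feed it into the outer expansion.
The coefficient of t^2 in the expansion is 6, so p′′(0) = 2! * (6) = 12.

12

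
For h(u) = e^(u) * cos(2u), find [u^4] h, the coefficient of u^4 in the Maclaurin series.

-7/24

Multiply the two series term by term and collect like powers.
h(0) = 1
h′(0) = 1
h′′(0) = -3
h′′′(0) = -11
h^(4)(0) = -7
Then c_k = h^(k)(0)/k! gives each Taylor coefficient.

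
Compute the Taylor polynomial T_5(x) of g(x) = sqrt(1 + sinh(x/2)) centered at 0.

241*x^5/122880 - 31*x^4/6144 + 7*x^3/384 - x^2/32 + x/4 + 1

Plug the Maclaurin series of the inner function into that of the outer and collect terms.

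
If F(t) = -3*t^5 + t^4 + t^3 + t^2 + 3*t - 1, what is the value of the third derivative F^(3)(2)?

Differentiate repeatedly and evaluate at the center.
From the series, [(t - 2)^3] F = -111; multiply by 3! = 6 to get -666.

-666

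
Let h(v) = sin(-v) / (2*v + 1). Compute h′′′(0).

-23

Expand 1/(denominator) as a geometric series and multiply by the numerator's series.
From the series, [v^3] h = -23/6; multiply by 3! = 6 to get -23.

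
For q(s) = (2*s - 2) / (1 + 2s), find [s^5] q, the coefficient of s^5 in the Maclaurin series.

96

Distribute the polynomial across the series and collect like powers.
q(0) = -2
q′(0) = 6
q′′(0) = -24
q′′′(0) = 144
q^(4)(0) = -1152
q^(5)(0) = 11520
Then c_k = q^(k)(0)/k! gives each Taylor coefficient.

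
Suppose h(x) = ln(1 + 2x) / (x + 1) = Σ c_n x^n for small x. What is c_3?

20/3

Use 1/(1 - r) = Σ r^k on the denominator, then take the Cauchy product.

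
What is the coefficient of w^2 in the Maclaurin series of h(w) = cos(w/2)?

[w^0] = 1;  [w^1] = 0;  [w^2] = -1/8.

-1/8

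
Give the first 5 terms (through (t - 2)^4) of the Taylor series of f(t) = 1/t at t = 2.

Use the known series and substitute for the argument.
f(2) = 1/2
f′(2) = -1/4
f′′(2) = 1/4
f′′′(2) = -3/8
f^(4)(2) = 3/4
Dividing each by k! gives the coefficients c_0, ..., c_4.

(t - 2)^4/32 - (t - 2)^3/16 + (t - 2)^2/8 - (t - 2)/4 + 1/2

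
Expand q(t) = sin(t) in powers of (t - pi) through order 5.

-(t - pi)^5/120 + (t - pi)^3/6 - (t - pi)

Use the known series and substitute for the argument.
q(pi) = 0
q′(pi) = -1
q′′(pi) = 0
q′′′(pi) = 1
q^(4)(pi) = 0
q^(5)(pi) = -1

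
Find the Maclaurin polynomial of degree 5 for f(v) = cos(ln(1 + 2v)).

Plug the Maclaurin series of the inner function into that of the outer and collect terms.
f(0) = 1
f′(0) = 0
f′′(0) = -4
f′′′(0) = 24
f^(4)(0) = -160
f^(5)(0) = 1280
Then c_k = f^(k)(0)/k! gives each Taylor coefficient.

32*v^5/3 - 20*v^4/3 + 4*v^3 - 2*v^2 + 1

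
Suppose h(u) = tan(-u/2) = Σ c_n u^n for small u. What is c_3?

-1/24

Compute the successive derivatives at the expansion point and divide by k!.
h(0) = 0
h′(0) = -1/2
h′′(0) = 0
h′′′(0) = -1/4
The Taylor polynomial is Σ h^(k)(0)/k! · u^k.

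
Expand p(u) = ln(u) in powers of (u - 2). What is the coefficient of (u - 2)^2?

-1/8

Use the known series and substitute for the argument.
p(2) = ln(2)
p′(2) = 1/2
p′′(2) = -1/4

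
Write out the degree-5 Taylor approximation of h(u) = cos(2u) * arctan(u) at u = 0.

Expand each factor separately, then convolve coefficients.
[u^0] = 0;  [u^1] = 1;  [u^2] = 0;  [u^3] = -7/3;  [u^4] = 0;  [u^5] = 23/15.

23*u^5/15 - 7*u^3/3 + u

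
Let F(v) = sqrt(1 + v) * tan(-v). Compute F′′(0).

Take the Cauchy product of the two expansions.
From the series, [v^2] F = -1/2; multiply by 2! = 2 to get -1.

-1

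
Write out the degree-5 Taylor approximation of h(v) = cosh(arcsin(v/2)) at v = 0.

5*v^4/384 + v^2/8 + 1

Plug the Maclaurin series of the inner function into that of the outer and collect terms.
h(0) = 1
h′(0) = 0
h′′(0) = 1/4
h′′′(0) = 0
h^(4)(0) = 5/16
h^(5)(0) = 0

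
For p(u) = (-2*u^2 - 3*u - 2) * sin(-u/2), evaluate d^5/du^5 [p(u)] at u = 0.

-79/16

Distribute the polynomial across the series and collect like powers.
The coefficient of u^5 in the expansion is -79/1920, so p^(5)(0) = 5! * (-79/1920) = -79/16.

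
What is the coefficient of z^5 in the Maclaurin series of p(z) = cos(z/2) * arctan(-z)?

Take the Cauchy product of the two expansions.
p(0) = 0
p′(0) = -1
p′′(0) = 0
p′′′(0) = 11/4
p^(4)(0) = 0
p^(5)(0) = -469/16
So c_5 = p^(5)(0)/5! = -469/1920.

-469/1920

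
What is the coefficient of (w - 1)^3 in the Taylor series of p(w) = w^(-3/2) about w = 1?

-35/16

p(1) = 1
p′(1) = -3/2
p′′(1) = 15/4
p′′′(1) = -105/8
So c_3 = p′′′(1)/3! = -35/16.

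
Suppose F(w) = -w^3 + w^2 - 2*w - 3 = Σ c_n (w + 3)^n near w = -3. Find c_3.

Differentiate repeatedly and evaluate at the center.

-1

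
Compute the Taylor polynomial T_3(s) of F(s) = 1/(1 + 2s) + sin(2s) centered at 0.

Add the two expansions coefficient-wise.
F(0) = 1
F′(0) = 0
F′′(0) = 8
F′′′(0) = -56

-28*s^3/3 + 4*s^2 + 1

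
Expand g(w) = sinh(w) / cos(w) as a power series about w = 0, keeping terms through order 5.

3*w^5/10 + 2*w^3/3 + w

Invert the denominator's series and multiply.
[w^0] = 0;  [w^1] = 1;  [w^2] = 0;  [w^3] = 2/3;  [w^4] = 0;  [w^5] = 3/10.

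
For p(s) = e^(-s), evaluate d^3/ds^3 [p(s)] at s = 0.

-1

From the series, [s^3] p = -1/6; multiply by 3! = 6 to get -1.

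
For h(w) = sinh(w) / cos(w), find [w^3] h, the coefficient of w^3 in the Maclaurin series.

Write the quotient as an unknown series and match coefficients against numerator = denominator · series.
h(0) = 0
h′(0) = 1
h′′(0) = 0
h′′′(0) = 4
Dividing each by k! gives the coefficients c_0, ..., c_3.

2/3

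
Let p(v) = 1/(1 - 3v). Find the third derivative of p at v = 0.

162

From the series, [v^3] p = 27; multiply by 3! = 6 to get 162.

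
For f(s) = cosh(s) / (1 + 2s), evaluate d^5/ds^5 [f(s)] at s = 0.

Take the Cauchy product of the two expansions.
The coefficient of s^5 in the expansion is -433/12, so f^(5)(0) = 5! * (-433/12) = -4330.

-4330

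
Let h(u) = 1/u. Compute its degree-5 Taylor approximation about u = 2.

Apply the Taylor formula c_k = f^(k)(a)/k!.

-(u - 2)^5/64 + (u - 2)^4/32 - (u - 2)^3/16 + (u - 2)^2/8 - (u - 2)/4 + 1/2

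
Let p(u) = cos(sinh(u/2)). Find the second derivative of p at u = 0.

Substitute the inner expansion into the outer series and collect powers.
The coefficient of u^2 in the expansion is -1/8, so p′′(0) = 2! * (-1/8) = -1/4.

-1/4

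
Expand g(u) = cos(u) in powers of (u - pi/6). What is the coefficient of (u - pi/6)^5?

-1/240

g(pi/6) = sqrt(3)/2
g′(pi/6) = -1/2
g′′(pi/6) = -sqrt(3)/2
g′′′(pi/6) = 1/2
g^(4)(pi/6) = sqrt(3)/2
g^(5)(pi/6) = -1/2
Dividing each by k! gives the coefficients c_0, ..., c_5.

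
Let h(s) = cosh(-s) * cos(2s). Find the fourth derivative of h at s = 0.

Write out both Maclaurin series and multiply, keeping only the needed powers.
The coefficient of s^4 in the expansion is -7/24, so h^(4)(0) = 4! * (-7/24) = -7.

-7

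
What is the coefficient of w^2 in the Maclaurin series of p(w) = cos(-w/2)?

-1/8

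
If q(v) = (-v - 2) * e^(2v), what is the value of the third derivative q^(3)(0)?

-28

Distribute the polynomial across the series and collect like powers.
The coefficient of v^3 in the expansion is -14/3, so q′′′(0) = 3! * (-14/3) = -28.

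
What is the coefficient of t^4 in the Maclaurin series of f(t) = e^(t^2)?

f(0) = 1
f′(0) = 0
f′′(0) = 2
f′′′(0) = 0
f^(4)(0) = 12

1/2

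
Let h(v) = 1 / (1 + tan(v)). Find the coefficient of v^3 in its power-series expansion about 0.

-4/3

Write 1/(1+u) = 1 - u + u^2 - u^3 + ... and substitute the series for u.
h(0) = 1
h′(0) = -1
h′′(0) = 2
h′′′(0) = -8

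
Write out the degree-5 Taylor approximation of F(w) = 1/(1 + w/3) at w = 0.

Use the known series and substitute for the argument.
F(0) = 1
F′(0) = -1/3
F′′(0) = 2/9
F′′′(0) = -2/9
F^(4)(0) = 8/27
F^(5)(0) = -40/81

-w^5/243 + w^4/81 - w^3/27 + w^2/9 - w/3 + 1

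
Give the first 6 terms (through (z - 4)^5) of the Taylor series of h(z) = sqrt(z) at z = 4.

7*(z - 4)^5/131072 - 5*(z - 4)^4/16384 + (z - 4)^3/512 - (z - 4)^2/64 + (z - 4)/4 + 2

Differentiate repeatedly and evaluate at the center.
h(4) = 2
h′(4) = 1/4
h′′(4) = -1/32
h′′′(4) = 3/256
h^(4)(4) = -15/2048
h^(5)(4) = 105/16384
Dividing each by k! gives the coefficients c_0, ..., c_5.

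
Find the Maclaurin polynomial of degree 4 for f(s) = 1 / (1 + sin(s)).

2*s^4/3 - 5*s^3/6 + s^2 - s + 1

Use the geometric series for the reciprocal, then substitute.
f(0) = 1
f′(0) = -1
f′′(0) = 2
f′′′(0) = -5
f^(4)(0) = 16
Dividing each by k! gives the coefficients c_0, ..., c_4.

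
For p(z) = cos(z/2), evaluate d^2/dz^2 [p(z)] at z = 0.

-1/4

Use the known series and substitute for the argument.
From the series, [z^2] p = -1/8; multiply by 2! = 2 to get -1/4.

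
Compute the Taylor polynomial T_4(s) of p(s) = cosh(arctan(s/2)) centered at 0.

-7*s^4/384 + s^2/8 + 1

Substitute the inner expansion into the outer series and collect powers.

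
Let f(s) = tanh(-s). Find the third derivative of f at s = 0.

2

From the series, [s^3] f = 1/3; multiply by 3! = 6 to get 2.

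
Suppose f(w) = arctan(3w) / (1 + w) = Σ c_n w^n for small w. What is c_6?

-213/5

Write out both Maclaurin series and multiply, keeping only the needed powers.
[w^0] = 0;  [w^1] = 3;  [w^2] = -3;  [w^3] = -6;  [w^4] = 6;  [w^5] = 213/5;  [w^6] = -213/5.
So c_6 = f^(6)(0)/6! = -213/5.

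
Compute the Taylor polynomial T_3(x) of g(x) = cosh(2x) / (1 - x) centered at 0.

3*x^3 + 3*x^2 + x + 1

Write out both Maclaurin series and multiply, keeping only the needed powers.
g(0) = 1
g′(0) = 1
g′′(0) = 6
g′′′(0) = 18
The Taylor polynomial is Σ g^(k)(0)/k! · x^k.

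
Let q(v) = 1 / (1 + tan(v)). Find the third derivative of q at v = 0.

Expand as Σ (-1)^k u^k with u equal to the inner function's series.
The coefficient of v^3 in the expansion is -4/3, so q′′′(0) = 3! * (-4/3) = -8.

-8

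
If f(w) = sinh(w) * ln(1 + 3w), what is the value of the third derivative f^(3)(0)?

-27

Write out both Maclaurin series and multiply, keeping only the needed powers.
The coefficient of w^3 in the expansion is -9/2, so f′′′(0) = 3! * (-9/2) = -27.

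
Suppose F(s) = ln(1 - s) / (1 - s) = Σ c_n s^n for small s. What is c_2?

-3/2

Multiply the numerator's expansion by the denominator's geometric series.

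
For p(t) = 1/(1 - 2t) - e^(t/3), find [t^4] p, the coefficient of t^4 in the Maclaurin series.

31103/1944

Expand each term separately and add.
So c_4 = p^(4)(0)/4! = 31103/1944.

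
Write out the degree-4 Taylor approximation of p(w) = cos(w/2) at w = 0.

w^4/384 - w^2/8 + 1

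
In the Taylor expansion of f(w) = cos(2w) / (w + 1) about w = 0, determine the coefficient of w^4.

-1/3

Expand 1/(denominator) as a geometric series and multiply by the numerator's series.
f(0) = 1
f′(0) = -1
f′′(0) = -2
f′′′(0) = 6
f^(4)(0) = -8
So c_4 = f^(4)(0)/4! = -1/3.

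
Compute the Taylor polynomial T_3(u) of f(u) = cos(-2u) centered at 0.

[u^0] = 1;  [u^1] = 0;  [u^2] = -2;  [u^3] = 0.

1 - 2*u^2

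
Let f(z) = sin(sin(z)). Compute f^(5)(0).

12

Plug the Maclaurin series of the inner function into that of the outer and collect terms.
The coefficient of z^5 in the expansion is 1/10, so f^(5)(0) = 5! * (1/10) = 12.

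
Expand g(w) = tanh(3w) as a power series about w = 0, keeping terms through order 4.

g(0) = 0
g′(0) = 3
g′′(0) = 0
g′′′(0) = -54
g^(4)(0) = 0
Dividing each by k! gives the coefficients c_0, ..., c_4.

-9*w^3 + 3*w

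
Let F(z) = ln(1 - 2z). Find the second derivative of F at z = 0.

-4

The coefficient of z^2 in the expansion is -2, so F′′(0) = 2! * (-2) = -4.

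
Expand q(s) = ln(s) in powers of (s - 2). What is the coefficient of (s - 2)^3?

q(2) = ln(2)
q′(2) = 1/2
q′′(2) = -1/4
q′′′(2) = 1/4
So c_3 = q′′′(2)/3! = 1/24.

1/24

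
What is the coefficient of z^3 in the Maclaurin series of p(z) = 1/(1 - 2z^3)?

Apply the Taylor formula c_k = f^(k)(a)/k!.
[z^0] = 1;  [z^1] = 0;  [z^2] = 0;  [z^3] = 2.
So c_3 = p′′′(0)/3! = 2.

2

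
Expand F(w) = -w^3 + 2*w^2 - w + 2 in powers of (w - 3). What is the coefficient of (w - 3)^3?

-1

Differentiate repeatedly and evaluate at the center.
F(3) = -10
F′(3) = -16
F′′(3) = -14
F′′′(3) = -6
So c_3 = F′′′(3)/3! = -1.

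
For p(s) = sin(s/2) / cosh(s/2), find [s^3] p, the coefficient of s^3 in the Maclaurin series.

-1/12

Divide the numerator series by the denominator series (power-series long division).
p(0) = 0
p′(0) = 1/2
p′′(0) = 0
p′′′(0) = -1/2
The Taylor polynomial is Σ p^(k)(0)/k! · s^k.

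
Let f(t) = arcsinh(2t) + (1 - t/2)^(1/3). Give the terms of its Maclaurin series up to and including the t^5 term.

Combine the two series term by term.

139913*t^5/58320 - 5*t^4/1944 - 869*t^3/648 - t^2/36 + 11*t/6 + 1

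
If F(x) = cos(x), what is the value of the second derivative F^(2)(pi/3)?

-1/2

Use the known series and substitute for the argument.
The coefficient of (x - pi/3)^2 in the expansion is -1/4, so F′′(pi/3) = 2! * (-1/4) = -1/2.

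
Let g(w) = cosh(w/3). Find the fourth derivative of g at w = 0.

1/81

The coefficient of w^4 in the expansion is 1/1944, so g^(4)(0) = 4! * (1/1944) = 1/81.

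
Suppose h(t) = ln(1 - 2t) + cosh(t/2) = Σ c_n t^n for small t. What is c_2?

Add the two expansions coefficient-wise.
h(0) = 1
h′(0) = -2
h′′(0) = -15/4
Dividing each by k! gives the coefficients c_0, ..., c_2.

-15/8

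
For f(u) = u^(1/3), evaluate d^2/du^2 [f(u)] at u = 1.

-2/9

Apply the Taylor formula c_k = f^(k)(a)/k!.
The coefficient of (u - 1)^2 in the expansion is -1/9, so f′′(1) = 2! * (-1/9) = -2/9.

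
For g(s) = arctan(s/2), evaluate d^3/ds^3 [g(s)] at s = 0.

-1/4

The coefficient of s^3 in the expansion is -1/24, so g′′′(0) = 3! * (-1/24) = -1/4.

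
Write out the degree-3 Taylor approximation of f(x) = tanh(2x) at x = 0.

-8*x^3/3 + 2*x

[x^0] = 0;  [x^1] = 2;  [x^2] = 0;  [x^3] = -8/3.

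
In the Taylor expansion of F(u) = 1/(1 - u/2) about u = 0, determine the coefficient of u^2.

1/4

Compute the successive derivatives at the expansion point and divide by k!.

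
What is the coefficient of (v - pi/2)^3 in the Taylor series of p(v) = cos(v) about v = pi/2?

1/6

Use the known series and substitute for the argument.
p(pi/2) = 0
p′(pi/2) = -1
p′′(pi/2) = 0
p′′′(pi/2) = 1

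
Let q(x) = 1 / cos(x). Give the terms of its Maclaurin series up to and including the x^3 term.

x^2/2 + 1

Write the quotient as an unknown series and match coefficients against numerator = denominator · series.
q(0) = 1
q′(0) = 0
q′′(0) = 1
q′′′(0) = 0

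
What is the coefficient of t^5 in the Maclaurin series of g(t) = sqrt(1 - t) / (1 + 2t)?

-10035/256

Take the Cauchy product of the two expansions.
g(0) = 1
g′(0) = -5/2
g′′(0) = 39/4
g′′′(0) = -471/8
g^(4)(0) = 7521/16
g^(5)(0) = -150525/32
So c_5 = g^(5)(0)/5! = -10035/256.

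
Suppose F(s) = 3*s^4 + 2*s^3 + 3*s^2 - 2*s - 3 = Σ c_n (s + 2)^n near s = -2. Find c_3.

-22

[(s + 2)^0] = 45;  [(s + 2)^1] = -86;  [(s + 2)^2] = 63;  [(s + 2)^3] = -22.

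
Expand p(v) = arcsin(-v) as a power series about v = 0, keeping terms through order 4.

p(0) = 0
p′(0) = -1
p′′(0) = 0
p′′′(0) = -1
p^(4)(0) = 0

-v^3/6 - v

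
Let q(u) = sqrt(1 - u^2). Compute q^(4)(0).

-3

From the series, [u^4] q = -1/8; multiply by 4! = 24 to get -3.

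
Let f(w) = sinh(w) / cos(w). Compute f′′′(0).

Write the quotient as an unknown series and match coefficients against numerator = denominator · series.
From the series, [w^3] f = 2/3; multiply by 3! = 6 to get 4.

4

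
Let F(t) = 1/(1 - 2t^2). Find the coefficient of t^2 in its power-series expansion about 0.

Differentiate repeatedly and evaluate at the center.
F(0) = 1
F′(0) = 0
F′′(0) = 4
The Taylor polynomial is Σ F^(k)(0)/k! · t^k.

2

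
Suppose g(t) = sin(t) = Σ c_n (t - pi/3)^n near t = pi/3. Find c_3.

-1/12

Differentiate repeatedly and evaluate at the center.
g(pi/3) = sqrt(3)/2
g′(pi/3) = 1/2
g′′(pi/3) = -sqrt(3)/2
g′′′(pi/3) = -1/2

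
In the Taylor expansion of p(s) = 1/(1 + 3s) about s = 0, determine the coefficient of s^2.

9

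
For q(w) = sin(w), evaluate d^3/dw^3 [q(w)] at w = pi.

1

The coefficient of (w - pi)^3 in the expansion is 1/6, so q′′′(pi) = 3! * (1/6) = 1.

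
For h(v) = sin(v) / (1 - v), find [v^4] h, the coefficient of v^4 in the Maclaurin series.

5/6

Multiply the two series term by term and collect like powers.
h(0) = 0
h′(0) = 1
h′′(0) = 2
h′′′(0) = 5
h^(4)(0) = 20
So c_4 = h^(4)(0)/4! = 5/6.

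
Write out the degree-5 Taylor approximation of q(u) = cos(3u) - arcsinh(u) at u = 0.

-3*u^5/40 + 27*u^4/8 + u^3/6 - 9*u^2/2 - u + 1

Add the two expansions coefficient-wise.
q(0) = 1
q′(0) = -1
q′′(0) = -9
q′′′(0) = 1
q^(4)(0) = 81
q^(5)(0) = -9
Then c_k = q^(k)(0)/k! gives each Taylor coefficient.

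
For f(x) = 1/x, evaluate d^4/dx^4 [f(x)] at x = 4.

Apply the Taylor formula c_k = f^(k)(a)/k!.
The coefficient of (x - 4)^4 in the expansion is 1/1024, so f^(4)(4) = 4! * (1/1024) = 3/128.

3/128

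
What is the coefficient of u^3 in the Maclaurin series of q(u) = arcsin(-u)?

Apply the Taylor formula c_k = f^(k)(a)/k!.
q(0) = 0
q′(0) = -1
q′′(0) = 0
q′′′(0) = -1

-1/6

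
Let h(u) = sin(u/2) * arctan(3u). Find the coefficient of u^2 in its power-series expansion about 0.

Take the Cauchy product of the two expansions.
So c_2 = h′′(0)/2! = 3/2.

3/2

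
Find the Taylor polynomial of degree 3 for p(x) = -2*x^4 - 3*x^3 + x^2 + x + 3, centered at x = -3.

p(-3) = -72
p′(-3) = 130
p′′(-3) = -160
p′′′(-3) = 126
The Taylor polynomial is Σ p^(k)(-3)/k! · (x + 3)^k.

21*(x + 3)^3 - 80*(x + 3)^2 + 130*(x + 3) - 72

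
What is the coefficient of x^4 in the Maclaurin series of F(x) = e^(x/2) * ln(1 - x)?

Expand each factor separately, then convolve coefficients.
[x^0] = 0;  [x^1] = -1;  [x^2] = -1;  [x^3] = -17/24;  [x^4] = -1/2.

-1/2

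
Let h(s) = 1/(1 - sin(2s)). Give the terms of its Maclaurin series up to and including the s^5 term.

Substitute the inner expansion into the outer series and collect powers.
h(0) = 1
h′(0) = 2
h′′(0) = 8
h′′′(0) = 40
h^(4)(0) = 256
h^(5)(0) = 1952

244*s^5/15 + 32*s^4/3 + 20*s^3/3 + 4*s^2 + 2*s + 1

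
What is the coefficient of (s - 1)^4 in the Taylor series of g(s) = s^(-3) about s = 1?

15

g(1) = 1
g′(1) = -3
g′′(1) = 12
g′′′(1) = -60
g^(4)(1) = 360
So c_4 = g^(4)(1)/4! = 15.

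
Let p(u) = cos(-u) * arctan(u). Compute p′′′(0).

Write out both Maclaurin series and multiply, keeping only the needed powers.
From the series, [u^3] p = -5/6; multiply by 3! = 6 to get -5.

-5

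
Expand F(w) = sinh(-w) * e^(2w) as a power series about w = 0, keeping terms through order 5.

Expand each factor separately, then convolve coefficients.
F(0) = 0
F′(0) = -1
F′′(0) = -4
F′′′(0) = -13
F^(4)(0) = -40
F^(5)(0) = -121

-121*w^5/120 - 5*w^4/3 - 13*w^3/6 - 2*w^2 - w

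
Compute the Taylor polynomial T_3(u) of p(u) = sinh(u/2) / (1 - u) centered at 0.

Expand each factor separately, then convolve coefficients.
[u^0] = 0;  [u^1] = 1/2;  [u^2] = 1/2;  [u^3] = 25/48.

25*u^3/48 + u^2/2 + u/2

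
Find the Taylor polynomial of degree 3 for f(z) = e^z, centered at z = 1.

f(1) = e
f′(1) = e
f′′(1) = e
f′′′(1) = e
Then c_k = f^(k)(1)/k! gives each Taylor coefficient.

e*(z - 1)^3/6 + e*(z - 1)^2/2 + e*(z - 1) + e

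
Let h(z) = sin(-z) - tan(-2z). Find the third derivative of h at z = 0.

Combine the two series term by term.
From the series, [z^3] h = 17/6; multiply by 3! = 6 to get 17.

17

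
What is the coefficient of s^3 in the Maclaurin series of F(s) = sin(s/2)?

c_3 = F′′′(0)/3! = -1/48.

-1/48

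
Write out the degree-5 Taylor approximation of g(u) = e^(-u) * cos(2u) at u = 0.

-41*u^5/120 - 7*u^4/24 + 11*u^3/6 - 3*u^2/2 - u + 1

Write out both Maclaurin series and multiply, keeping only the needed powers.
[u^0] = 1;  [u^1] = -1;  [u^2] = -3/2;  [u^3] = 11/6;  [u^4] = -7/24;  [u^5] = -41/120.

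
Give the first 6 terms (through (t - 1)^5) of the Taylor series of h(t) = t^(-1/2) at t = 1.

h(1) = 1
h′(1) = -1/2
h′′(1) = 3/4
h′′′(1) = -15/8
h^(4)(1) = 105/16
h^(5)(1) = -945/32
Then c_k = h^(k)(1)/k! gives each Taylor coefficient.

-63*(t - 1)^5/256 + 35*(t - 1)^4/128 - 5*(t - 1)^3/16 + 3*(t - 1)^2/8 - (t - 1)/2 + 1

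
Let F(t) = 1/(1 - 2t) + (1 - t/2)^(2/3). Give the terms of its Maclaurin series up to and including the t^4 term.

Add the two expansions coefficient-wise.
F(0) = 2
F′(0) = 5/3
F′′(0) = 143/18
F′′′(0) = 1295/27
F^(4)(0) = 62201/162

62201*t^4/3888 + 1295*t^3/162 + 143*t^2/36 + 5*t/3 + 2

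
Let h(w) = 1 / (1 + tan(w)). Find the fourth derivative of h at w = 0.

40

Expand as Σ (-1)^k u^k with u equal to the inner function's series.
From the series, [w^4] h = 5/3; multiply by 4! = 24 to get 40.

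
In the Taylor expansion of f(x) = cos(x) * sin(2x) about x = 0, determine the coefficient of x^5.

61/60

Write out both Maclaurin series and multiply, keeping only the needed powers.
So c_5 = f^(5)(0)/5! = 61/60.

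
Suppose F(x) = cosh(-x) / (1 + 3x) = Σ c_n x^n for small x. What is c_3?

Write out both Maclaurin series and multiply, keeping only the needed powers.
[x^0] = 1;  [x^1] = -3;  [x^2] = 19/2;  [x^3] = -57/2.
So c_3 = F′′′(0)/3! = -57/2.

-57/2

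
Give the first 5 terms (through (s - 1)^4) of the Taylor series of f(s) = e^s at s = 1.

f(1) = e
f′(1) = e
f′′(1) = e
f′′′(1) = e
f^(4)(1) = e

e*(s - 1)^4/24 + e*(s - 1)^3/6 + e*(s - 1)^2/2 + e*(s - 1) + e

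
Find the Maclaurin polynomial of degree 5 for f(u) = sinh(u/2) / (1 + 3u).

Expand each factor separately, then convolve coefficients.
f(0) = 0
f′(0) = 1/2
f′′(0) = -3
f′′′(0) = 217/8
f^(4)(0) = -651/2
f^(5)(0) = 156241/32

156241*u^5/3840 - 217*u^4/16 + 217*u^3/48 - 3*u^2/2 + u/2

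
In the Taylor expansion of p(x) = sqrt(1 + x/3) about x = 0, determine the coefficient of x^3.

Differentiate repeatedly and evaluate at the center.
p(0) = 1
p′(0) = 1/6
p′′(0) = -1/36
p′′′(0) = 1/72

1/432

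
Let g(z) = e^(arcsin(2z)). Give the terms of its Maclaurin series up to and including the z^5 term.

16*z^5/3 + 10*z^4/3 + 8*z^3/3 + 2*z^2 + 2*z + 1

Let u equal the inner series; expand the outer function in u and truncate.
g(0) = 1
g′(0) = 2
g′′(0) = 4
g′′′(0) = 16
g^(4)(0) = 80
g^(5)(0) = 640
The Taylor polynomial is Σ g^(k)(0)/k! · z^k.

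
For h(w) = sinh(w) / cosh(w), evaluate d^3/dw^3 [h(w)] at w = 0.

-2

Write the quotient as an unknown series and match coefficients against numerator = denominator · series.
From the series, [w^3] h = -1/3; multiply by 3! = 6 to get -2.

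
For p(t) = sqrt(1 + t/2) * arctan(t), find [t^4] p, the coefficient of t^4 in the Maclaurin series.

Expand each factor separately, then convolve coefficients.

-29/384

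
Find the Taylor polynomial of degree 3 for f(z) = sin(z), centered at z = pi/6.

-sqrt(3)*(z - pi/6)^3/12 - (z - pi/6)^2/4 + sqrt(3)*(z - pi/6)/2 + 1/2

f(pi/6) = 1/2
f′(pi/6) = sqrt(3)/2
f′′(pi/6) = -1/2
f′′′(pi/6) = -sqrt(3)/2
Then c_k = f^(k)(pi/6)/k! gives each Taylor coefficient.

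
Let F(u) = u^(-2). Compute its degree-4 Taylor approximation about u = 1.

Compute the successive derivatives at the expansion point and divide by k!.
F(1) = 1
F′(1) = -2
F′′(1) = 6
F′′′(1) = -24
F^(4)(1) = 120

5*(u - 1)^4 - 4*(u - 1)^3 + 3*(u - 1)^2 - 2*(u - 1) + 1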